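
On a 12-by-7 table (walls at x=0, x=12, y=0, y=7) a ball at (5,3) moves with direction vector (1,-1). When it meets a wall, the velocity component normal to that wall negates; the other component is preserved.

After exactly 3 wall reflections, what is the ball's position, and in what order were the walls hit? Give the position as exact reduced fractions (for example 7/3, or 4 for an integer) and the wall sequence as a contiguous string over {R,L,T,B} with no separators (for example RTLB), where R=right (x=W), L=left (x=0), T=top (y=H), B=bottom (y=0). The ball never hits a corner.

1. t=3 → B at (8,0); v=(1,1)
2. t=4 → R at (12,4); v=(-1,1)
3. t=3 → T at (9,7); v=(-1,-1)

Final position: (9,7)
Wall sequence: BRT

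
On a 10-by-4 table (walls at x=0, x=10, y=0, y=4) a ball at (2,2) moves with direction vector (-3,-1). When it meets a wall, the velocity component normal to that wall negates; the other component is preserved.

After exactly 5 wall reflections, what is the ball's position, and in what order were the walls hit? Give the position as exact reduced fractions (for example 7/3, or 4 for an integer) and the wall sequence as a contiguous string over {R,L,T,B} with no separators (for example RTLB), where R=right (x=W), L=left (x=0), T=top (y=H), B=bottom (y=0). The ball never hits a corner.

1. t=2/3 → L at (0,4/3); v=(3,-1)
2. t=4/3 → B at (4,0); v=(3,1)
3. t=2 → R at (10,2); v=(-3,1)
4. t=2 → T at (4,4); v=(-3,-1)
5. t=4/3 → L at (0,8/3); v=(3,-1)

Final position: (0,8/3)
Wall sequence: LBRTL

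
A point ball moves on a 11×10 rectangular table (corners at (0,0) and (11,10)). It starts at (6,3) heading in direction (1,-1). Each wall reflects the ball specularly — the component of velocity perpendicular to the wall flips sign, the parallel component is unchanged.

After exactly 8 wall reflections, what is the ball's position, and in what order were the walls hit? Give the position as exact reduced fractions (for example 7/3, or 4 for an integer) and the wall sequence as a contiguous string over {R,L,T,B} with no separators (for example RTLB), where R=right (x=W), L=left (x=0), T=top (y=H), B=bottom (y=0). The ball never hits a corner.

1. t=3 → B at (9,0); v=(1,1)
2. t=2 → R at (11,2); v=(-1,1)
3. t=8 → T at (3,10); v=(-1,-1)
4. t=3 → L at (0,7); v=(1,-1)
5. t=7 → B at (7,0); v=(1,1)
6. t=4 → R at (11,4); v=(-1,1)
7. t=6 → T at (5,10); v=(-1,-1)
8. t=5 → L at (0,5); v=(1,-1)

Final position: (0,5)
Wall sequence: BRTLBRTL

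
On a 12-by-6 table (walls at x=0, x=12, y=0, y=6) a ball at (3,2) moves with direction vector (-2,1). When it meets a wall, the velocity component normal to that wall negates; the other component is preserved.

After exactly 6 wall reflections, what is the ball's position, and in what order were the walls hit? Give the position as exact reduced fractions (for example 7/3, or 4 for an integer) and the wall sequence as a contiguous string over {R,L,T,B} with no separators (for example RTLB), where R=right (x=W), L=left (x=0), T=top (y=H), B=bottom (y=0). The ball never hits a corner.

Final position: (5,6)
Wall sequence: LTRBLT

1. t=3/2 → L at (0,7/2); v=(2,1)
2. t=5/2 → T at (5,6); v=(2,-1)
3. t=7/2 → R at (12,5/2); v=(-2,-1)
4. t=5/2 → B at (7,0); v=(-2,1)
5. t=7/2 → L at (0,7/2); v=(2,1)
6. t=5/2 → T at (5,6); v=(2,-1)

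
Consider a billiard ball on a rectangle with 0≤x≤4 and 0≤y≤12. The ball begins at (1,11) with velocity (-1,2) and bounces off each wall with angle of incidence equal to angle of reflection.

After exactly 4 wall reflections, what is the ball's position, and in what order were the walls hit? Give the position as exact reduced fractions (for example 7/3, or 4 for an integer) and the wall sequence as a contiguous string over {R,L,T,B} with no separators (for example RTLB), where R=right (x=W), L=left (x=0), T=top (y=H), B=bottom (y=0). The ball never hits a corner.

Final position: (5/2,0)
Wall sequence: TLRB

1. t=1/2 → T at (1/2,12); v=(-1,-2)
2. t=1/2 → L at (0,11); v=(1,-2)
3. t=4 → R at (4,3); v=(-1,-2)
4. t=3/2 → B at (5/2,0); v=(-1,2)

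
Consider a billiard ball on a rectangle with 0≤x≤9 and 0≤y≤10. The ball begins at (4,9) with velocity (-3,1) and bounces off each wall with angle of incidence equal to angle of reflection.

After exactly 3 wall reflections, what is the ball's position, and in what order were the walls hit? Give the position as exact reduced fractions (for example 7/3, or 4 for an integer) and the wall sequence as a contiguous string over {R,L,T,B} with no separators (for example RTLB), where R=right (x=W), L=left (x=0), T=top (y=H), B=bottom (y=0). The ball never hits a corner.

1. t=1 → T at (1,10); v=(-3,-1)
2. t=1/3 → L at (0,29/3); v=(3,-1)
3. t=3 → R at (9,20/3); v=(-3,-1)

Final position: (9,20/3)
Wall sequence: TLR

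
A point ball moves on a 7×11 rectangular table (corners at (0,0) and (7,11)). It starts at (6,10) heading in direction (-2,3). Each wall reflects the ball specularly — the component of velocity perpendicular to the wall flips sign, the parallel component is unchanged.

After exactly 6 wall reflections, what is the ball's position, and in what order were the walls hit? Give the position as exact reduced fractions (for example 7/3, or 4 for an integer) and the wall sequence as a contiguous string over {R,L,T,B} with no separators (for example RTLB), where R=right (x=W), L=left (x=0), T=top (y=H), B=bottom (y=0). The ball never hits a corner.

Final position: (0,4)
Wall sequence: TLBRTL

1. t=1/3 → T at (16/3,11); v=(-2,-3)
2. t=8/3 → L at (0,3); v=(2,-3)
3. t=1 → B at (2,0); v=(2,3)
4. t=5/2 → R at (7,15/2); v=(-2,3)
5. t=7/6 → T at (14/3,11); v=(-2,-3)
6. t=7/3 → L at (0,4); v=(2,-3)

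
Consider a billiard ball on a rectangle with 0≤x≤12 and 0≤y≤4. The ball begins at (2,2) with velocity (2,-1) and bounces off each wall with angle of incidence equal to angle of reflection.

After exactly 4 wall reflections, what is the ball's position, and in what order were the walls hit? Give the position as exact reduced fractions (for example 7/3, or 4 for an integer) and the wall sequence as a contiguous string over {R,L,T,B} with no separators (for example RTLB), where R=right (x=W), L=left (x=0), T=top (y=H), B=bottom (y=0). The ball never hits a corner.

Final position: (2,0)
Wall sequence: BRTB

1. t=2 → B at (6,0); v=(2,1)
2. t=3 → R at (12,3); v=(-2,1)
3. t=1 → T at (10,4); v=(-2,-1)
4. t=4 → B at (2,0); v=(-2,1)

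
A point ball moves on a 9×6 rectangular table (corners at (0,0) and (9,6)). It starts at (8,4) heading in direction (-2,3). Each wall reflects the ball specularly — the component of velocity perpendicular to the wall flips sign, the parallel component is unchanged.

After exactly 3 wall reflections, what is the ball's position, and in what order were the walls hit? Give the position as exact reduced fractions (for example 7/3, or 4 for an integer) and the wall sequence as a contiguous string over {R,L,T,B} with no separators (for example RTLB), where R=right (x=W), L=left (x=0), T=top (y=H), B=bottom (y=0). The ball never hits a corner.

Final position: (0,4)
Wall sequence: TBL

1. t=2/3 → T at (20/3,6); v=(-2,-3)
2. t=2 → B at (8/3,0); v=(-2,3)
3. t=4/3 → L at (0,4); v=(2,3)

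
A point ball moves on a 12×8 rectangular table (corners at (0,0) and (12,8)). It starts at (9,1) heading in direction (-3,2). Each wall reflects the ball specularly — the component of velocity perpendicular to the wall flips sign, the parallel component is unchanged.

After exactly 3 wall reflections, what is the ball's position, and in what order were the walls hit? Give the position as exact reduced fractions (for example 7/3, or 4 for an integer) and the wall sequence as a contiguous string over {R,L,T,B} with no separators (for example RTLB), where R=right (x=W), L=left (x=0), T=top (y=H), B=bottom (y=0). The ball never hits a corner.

1. t=3 → L at (0,7); v=(3,2)
2. t=1/2 → T at (3/2,8); v=(3,-2)
3. t=7/2 → R at (12,1); v=(-3,-2)

Final position: (12,1)
Wall sequence: LTR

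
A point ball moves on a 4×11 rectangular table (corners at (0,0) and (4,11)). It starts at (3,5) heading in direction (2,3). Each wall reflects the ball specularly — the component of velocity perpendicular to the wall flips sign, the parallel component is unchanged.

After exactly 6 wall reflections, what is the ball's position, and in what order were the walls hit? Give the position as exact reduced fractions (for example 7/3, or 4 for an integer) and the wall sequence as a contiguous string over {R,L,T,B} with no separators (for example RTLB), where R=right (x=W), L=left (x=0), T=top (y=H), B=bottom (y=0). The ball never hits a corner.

Final position: (0,5/2)
Wall sequence: RTLRBL

1. t=1/2 → R at (4,13/2); v=(-2,3)
2. t=3/2 → T at (1,11); v=(-2,-3)
3. t=1/2 → L at (0,19/2); v=(2,-3)
4. t=2 → R at (4,7/2); v=(-2,-3)
5. t=7/6 → B at (5/3,0); v=(-2,3)
6. t=5/6 → L at (0,5/2); v=(2,3)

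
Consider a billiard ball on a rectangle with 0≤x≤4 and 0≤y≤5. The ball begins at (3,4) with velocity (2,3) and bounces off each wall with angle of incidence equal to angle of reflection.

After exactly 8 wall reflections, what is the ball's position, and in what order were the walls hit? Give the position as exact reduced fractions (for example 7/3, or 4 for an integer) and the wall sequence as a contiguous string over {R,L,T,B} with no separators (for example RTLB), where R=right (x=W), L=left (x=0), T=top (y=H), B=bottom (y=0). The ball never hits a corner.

Final position: (0,7/2)
Wall sequence: TRBLTRBL

1. t=1/3 → T at (11/3,5); v=(2,-3)
2. t=1/6 → R at (4,9/2); v=(-2,-3)
3. t=3/2 → B at (1,0); v=(-2,3)
4. t=1/2 → L at (0,3/2); v=(2,3)
5. t=7/6 → T at (7/3,5); v=(2,-3)
6. t=5/6 → R at (4,5/2); v=(-2,-3)
7. t=5/6 → B at (7/3,0); v=(-2,3)
8. t=7/6 → L at (0,7/2); v=(2,3)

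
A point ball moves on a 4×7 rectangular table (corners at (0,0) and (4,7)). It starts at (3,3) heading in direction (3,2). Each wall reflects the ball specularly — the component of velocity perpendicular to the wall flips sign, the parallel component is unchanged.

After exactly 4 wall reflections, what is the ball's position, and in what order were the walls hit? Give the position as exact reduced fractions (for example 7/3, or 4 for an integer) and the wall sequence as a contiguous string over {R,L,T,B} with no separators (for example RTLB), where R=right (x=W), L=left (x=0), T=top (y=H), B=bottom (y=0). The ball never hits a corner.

1. t=1/3 → R at (4,11/3); v=(-3,2)
2. t=4/3 → L at (0,19/3); v=(3,2)
3. t=1/3 → T at (1,7); v=(3,-2)
4. t=1 → R at (4,5); v=(-3,-2)

Final position: (4,5)
Wall sequence: RLTR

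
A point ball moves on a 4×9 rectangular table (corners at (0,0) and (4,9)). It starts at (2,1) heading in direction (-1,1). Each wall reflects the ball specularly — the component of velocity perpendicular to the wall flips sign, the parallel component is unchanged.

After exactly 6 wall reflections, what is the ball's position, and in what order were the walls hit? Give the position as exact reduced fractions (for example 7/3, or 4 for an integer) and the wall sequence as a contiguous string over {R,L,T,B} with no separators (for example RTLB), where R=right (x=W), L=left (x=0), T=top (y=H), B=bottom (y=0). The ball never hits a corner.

Final position: (1,0)
Wall sequence: LRTLRB

1. t=2 → L at (0,3); v=(1,1)
2. t=4 → R at (4,7); v=(-1,1)
3. t=2 → T at (2,9); v=(-1,-1)
4. t=2 → L at (0,7); v=(1,-1)
5. t=4 → R at (4,3); v=(-1,-1)
6. t=3 → B at (1,0); v=(-1,1)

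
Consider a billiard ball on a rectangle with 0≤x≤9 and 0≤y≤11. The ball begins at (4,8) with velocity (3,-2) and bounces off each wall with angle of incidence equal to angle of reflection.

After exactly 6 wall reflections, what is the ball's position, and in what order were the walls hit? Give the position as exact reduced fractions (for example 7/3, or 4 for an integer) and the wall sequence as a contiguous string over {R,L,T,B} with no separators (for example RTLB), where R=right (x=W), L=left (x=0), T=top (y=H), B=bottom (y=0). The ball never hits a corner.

Final position: (0,26/3)
Wall sequence: RBLRTL

1. t=5/3 → R at (9,14/3); v=(-3,-2)
2. t=7/3 → B at (2,0); v=(-3,2)
3. t=2/3 → L at (0,4/3); v=(3,2)
4. t=3 → R at (9,22/3); v=(-3,2)
5. t=11/6 → T at (7/2,11); v=(-3,-2)
6. t=7/6 → L at (0,26/3); v=(3,-2)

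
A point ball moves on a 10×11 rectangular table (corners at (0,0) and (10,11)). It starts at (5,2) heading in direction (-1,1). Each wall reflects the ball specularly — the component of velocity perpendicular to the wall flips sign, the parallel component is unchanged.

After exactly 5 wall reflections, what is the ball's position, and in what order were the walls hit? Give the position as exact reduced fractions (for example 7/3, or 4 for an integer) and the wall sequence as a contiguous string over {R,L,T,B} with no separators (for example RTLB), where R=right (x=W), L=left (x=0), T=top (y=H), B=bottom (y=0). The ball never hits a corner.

Final position: (0,5)
Wall sequence: LTRBL

1. t=5 → L at (0,7); v=(1,1)
2. t=4 → T at (4,11); v=(1,-1)
3. t=6 → R at (10,5); v=(-1,-1)
4. t=5 → B at (5,0); v=(-1,1)
5. t=5 → L at (0,5); v=(1,1)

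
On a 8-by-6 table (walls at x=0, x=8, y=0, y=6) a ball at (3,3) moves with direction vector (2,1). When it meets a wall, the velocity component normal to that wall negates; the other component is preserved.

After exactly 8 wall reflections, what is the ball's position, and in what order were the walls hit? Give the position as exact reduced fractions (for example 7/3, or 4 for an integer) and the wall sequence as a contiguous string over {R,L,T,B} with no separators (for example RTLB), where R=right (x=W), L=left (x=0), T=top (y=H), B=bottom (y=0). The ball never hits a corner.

1. t=5/2 → R at (8,11/2); v=(-2,1)
2. t=1/2 → T at (7,6); v=(-2,-1)
3. t=7/2 → L at (0,5/2); v=(2,-1)
4. t=5/2 → B at (5,0); v=(2,1)
5. t=3/2 → R at (8,3/2); v=(-2,1)
6. t=4 → L at (0,11/2); v=(2,1)
7. t=1/2 → T at (1,6); v=(2,-1)
8. t=7/2 → R at (8,5/2); v=(-2,-1)

Final position: (8,5/2)
Wall sequence: RTLBRLTR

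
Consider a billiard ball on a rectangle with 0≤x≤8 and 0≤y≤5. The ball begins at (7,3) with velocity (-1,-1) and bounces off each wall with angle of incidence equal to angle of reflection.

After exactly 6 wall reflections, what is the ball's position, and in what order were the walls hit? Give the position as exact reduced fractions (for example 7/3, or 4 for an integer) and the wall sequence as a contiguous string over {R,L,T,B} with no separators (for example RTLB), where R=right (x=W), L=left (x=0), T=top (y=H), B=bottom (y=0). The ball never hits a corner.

1. t=3 → B at (4,0); v=(-1,1)
2. t=4 → L at (0,4); v=(1,1)
3. t=1 → T at (1,5); v=(1,-1)
4. t=5 → B at (6,0); v=(1,1)
5. t=2 → R at (8,2); v=(-1,1)
6. t=3 → T at (5,5); v=(-1,-1)

Final position: (5,5)
Wall sequence: BLTBRT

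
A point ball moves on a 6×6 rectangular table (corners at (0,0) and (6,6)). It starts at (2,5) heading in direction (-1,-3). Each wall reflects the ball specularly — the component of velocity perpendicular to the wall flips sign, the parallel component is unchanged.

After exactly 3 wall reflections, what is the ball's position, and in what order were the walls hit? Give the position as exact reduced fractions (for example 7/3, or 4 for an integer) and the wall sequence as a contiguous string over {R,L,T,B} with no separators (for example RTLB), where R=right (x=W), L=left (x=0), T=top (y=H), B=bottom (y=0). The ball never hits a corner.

1. t=5/3 → B at (1/3,0); v=(-1,3)
2. t=1/3 → L at (0,1); v=(1,3)
3. t=5/3 → T at (5/3,6); v=(1,-3)

Final position: (5/3,6)
Wall sequence: BLT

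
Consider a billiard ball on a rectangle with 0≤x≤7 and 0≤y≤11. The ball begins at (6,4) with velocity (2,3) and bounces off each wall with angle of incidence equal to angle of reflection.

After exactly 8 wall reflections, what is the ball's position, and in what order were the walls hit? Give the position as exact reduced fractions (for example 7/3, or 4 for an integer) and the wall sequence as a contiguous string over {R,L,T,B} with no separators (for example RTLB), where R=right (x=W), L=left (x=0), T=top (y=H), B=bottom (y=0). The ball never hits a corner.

Final position: (14/3,0)
Wall sequence: RTLBRTLB

1. t=1/2 → R at (7,11/2); v=(-2,3)
2. t=11/6 → T at (10/3,11); v=(-2,-3)
3. t=5/3 → L at (0,6); v=(2,-3)
4. t=2 → B at (4,0); v=(2,3)
5. t=3/2 → R at (7,9/2); v=(-2,3)
6. t=13/6 → T at (8/3,11); v=(-2,-3)
7. t=4/3 → L at (0,7); v=(2,-3)
8. t=7/3 → B at (14/3,0); v=(2,3)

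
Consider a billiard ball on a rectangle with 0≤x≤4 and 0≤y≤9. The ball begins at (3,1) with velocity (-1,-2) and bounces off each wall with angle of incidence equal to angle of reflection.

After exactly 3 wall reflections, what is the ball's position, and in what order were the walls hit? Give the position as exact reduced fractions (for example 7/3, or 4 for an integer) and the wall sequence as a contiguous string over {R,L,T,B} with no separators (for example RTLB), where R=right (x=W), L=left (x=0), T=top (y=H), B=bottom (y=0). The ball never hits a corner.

1. t=1/2 → B at (5/2,0); v=(-1,2)
2. t=5/2 → L at (0,5); v=(1,2)
3. t=2 → T at (2,9); v=(1,-2)

Final position: (2,9)
Wall sequence: BLT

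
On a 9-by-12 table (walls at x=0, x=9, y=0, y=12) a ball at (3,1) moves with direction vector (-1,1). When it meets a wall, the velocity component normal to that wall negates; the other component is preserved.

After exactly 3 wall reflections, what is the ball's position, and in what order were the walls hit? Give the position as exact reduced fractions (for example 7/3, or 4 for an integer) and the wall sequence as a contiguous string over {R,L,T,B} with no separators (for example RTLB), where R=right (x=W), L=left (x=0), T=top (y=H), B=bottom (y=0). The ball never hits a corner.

Final position: (9,11)
Wall sequence: LTR

1. t=3 → L at (0,4); v=(1,1)
2. t=8 → T at (8,12); v=(1,-1)
3. t=1 → R at (9,11); v=(-1,-1)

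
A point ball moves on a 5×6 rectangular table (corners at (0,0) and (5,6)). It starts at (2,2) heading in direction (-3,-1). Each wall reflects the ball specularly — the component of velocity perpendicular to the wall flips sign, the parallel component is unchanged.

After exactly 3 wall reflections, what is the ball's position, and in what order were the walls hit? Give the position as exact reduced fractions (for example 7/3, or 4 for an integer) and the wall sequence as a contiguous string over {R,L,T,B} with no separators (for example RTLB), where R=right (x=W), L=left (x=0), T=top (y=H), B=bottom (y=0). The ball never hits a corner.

Final position: (5,1/3)
Wall sequence: LBR

1. t=2/3 → L at (0,4/3); v=(3,-1)
2. t=4/3 → B at (4,0); v=(3,1)
3. t=1/3 → R at (5,1/3); v=(-3,1)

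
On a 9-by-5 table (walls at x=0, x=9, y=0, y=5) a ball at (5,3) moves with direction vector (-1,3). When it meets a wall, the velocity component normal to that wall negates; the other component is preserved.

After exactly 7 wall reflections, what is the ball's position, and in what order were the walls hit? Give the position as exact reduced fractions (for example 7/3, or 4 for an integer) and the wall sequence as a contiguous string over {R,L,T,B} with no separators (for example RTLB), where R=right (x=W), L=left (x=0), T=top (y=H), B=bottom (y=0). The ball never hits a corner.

1. t=2/3 → T at (13/3,5); v=(-1,-3)
2. t=5/3 → B at (8/3,0); v=(-1,3)
3. t=5/3 → T at (1,5); v=(-1,-3)
4. t=1 → L at (0,2); v=(1,-3)
5. t=2/3 → B at (2/3,0); v=(1,3)
6. t=5/3 → T at (7/3,5); v=(1,-3)
7. t=5/3 → B at (4,0); v=(1,3)

Final position: (4,0)
Wall sequence: TBTLBTB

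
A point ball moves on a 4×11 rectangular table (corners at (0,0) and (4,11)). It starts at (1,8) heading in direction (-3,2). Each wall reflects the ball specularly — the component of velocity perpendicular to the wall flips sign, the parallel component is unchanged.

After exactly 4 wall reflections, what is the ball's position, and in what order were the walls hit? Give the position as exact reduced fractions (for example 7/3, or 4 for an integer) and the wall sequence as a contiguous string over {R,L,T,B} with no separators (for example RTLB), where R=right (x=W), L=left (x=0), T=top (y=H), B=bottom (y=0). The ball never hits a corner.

Final position: (0,8)
Wall sequence: LTRL

1. t=1/3 → L at (0,26/3); v=(3,2)
2. t=7/6 → T at (7/2,11); v=(3,-2)
3. t=1/6 → R at (4,32/3); v=(-3,-2)
4. t=4/3 → L at (0,8); v=(3,-2)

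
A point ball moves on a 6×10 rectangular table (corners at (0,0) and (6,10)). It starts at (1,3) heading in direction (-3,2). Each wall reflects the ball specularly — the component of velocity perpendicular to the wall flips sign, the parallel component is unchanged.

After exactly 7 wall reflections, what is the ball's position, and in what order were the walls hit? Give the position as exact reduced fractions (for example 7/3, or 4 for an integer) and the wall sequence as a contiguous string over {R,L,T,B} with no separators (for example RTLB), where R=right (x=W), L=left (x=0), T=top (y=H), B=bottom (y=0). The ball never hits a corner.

Final position: (1/2,0)
Wall sequence: LRTLRLB

1. t=1/3 → L at (0,11/3); v=(3,2)
2. t=2 → R at (6,23/3); v=(-3,2)
3. t=7/6 → T at (5/2,10); v=(-3,-2)
4. t=5/6 → L at (0,25/3); v=(3,-2)
5. t=2 → R at (6,13/3); v=(-3,-2)
6. t=2 → L at (0,1/3); v=(3,-2)
7. t=1/6 → B at (1/2,0); v=(3,2)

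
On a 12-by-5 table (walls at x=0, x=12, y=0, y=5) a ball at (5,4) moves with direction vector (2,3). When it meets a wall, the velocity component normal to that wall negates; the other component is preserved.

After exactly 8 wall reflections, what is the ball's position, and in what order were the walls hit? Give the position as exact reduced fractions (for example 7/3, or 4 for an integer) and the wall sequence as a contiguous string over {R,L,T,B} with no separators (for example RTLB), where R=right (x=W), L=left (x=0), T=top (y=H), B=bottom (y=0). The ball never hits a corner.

1. t=1/3 → T at (17/3,5); v=(2,-3)
2. t=5/3 → B at (9,0); v=(2,3)
3. t=3/2 → R at (12,9/2); v=(-2,3)
4. t=1/6 → T at (35/3,5); v=(-2,-3)
5. t=5/3 → B at (25/3,0); v=(-2,3)
6. t=5/3 → T at (5,5); v=(-2,-3)
7. t=5/3 → B at (5/3,0); v=(-2,3)
8. t=5/6 → L at (0,5/2); v=(2,3)

Final position: (0,5/2)
Wall sequence: TBRTBTBL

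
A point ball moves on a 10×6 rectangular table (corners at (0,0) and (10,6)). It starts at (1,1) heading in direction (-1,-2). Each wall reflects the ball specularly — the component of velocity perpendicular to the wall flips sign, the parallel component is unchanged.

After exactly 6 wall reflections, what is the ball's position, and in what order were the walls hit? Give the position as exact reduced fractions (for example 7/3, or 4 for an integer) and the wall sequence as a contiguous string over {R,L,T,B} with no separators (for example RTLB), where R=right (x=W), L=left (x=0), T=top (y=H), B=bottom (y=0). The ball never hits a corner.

1. t=1/2 → B at (1/2,0); v=(-1,2)
2. t=1/2 → L at (0,1); v=(1,2)
3. t=5/2 → T at (5/2,6); v=(1,-2)
4. t=3 → B at (11/2,0); v=(1,2)
5. t=3 → T at (17/2,6); v=(1,-2)
6. t=3/2 → R at (10,3); v=(-1,-2)

Final position: (10,3)
Wall sequence: BLTBTR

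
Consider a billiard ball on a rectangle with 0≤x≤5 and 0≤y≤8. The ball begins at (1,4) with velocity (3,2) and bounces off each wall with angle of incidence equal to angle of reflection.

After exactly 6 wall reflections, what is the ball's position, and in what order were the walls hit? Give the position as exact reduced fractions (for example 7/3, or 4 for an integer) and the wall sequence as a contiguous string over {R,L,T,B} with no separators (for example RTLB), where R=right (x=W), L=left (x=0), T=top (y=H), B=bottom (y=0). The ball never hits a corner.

1. t=4/3 → R at (5,20/3); v=(-3,2)
2. t=2/3 → T at (3,8); v=(-3,-2)
3. t=1 → L at (0,6); v=(3,-2)
4. t=5/3 → R at (5,8/3); v=(-3,-2)
5. t=4/3 → B at (1,0); v=(-3,2)
6. t=1/3 → L at (0,2/3); v=(3,2)

Final position: (0,2/3)
Wall sequence: RTLRBL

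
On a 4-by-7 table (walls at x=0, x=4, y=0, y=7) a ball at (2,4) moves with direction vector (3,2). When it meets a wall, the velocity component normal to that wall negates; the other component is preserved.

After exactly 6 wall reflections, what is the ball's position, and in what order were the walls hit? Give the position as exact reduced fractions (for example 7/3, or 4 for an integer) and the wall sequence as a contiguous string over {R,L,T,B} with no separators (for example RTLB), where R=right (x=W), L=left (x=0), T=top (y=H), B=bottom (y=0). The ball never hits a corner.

1. t=2/3 → R at (4,16/3); v=(-3,2)
2. t=5/6 → T at (3/2,7); v=(-3,-2)
3. t=1/2 → L at (0,6); v=(3,-2)
4. t=4/3 → R at (4,10/3); v=(-3,-2)
5. t=4/3 → L at (0,2/3); v=(3,-2)
6. t=1/3 → B at (1,0); v=(3,2)

Final position: (1,0)
Wall sequence: RTLRLB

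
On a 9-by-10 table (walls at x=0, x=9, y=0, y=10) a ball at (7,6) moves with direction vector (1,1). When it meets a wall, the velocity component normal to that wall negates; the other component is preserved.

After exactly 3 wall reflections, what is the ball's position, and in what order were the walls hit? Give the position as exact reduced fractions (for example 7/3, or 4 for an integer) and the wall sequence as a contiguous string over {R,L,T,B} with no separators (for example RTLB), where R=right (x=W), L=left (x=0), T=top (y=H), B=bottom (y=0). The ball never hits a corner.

1. t=2 → R at (9,8); v=(-1,1)
2. t=2 → T at (7,10); v=(-1,-1)
3. t=7 → L at (0,3); v=(1,-1)

Final position: (0,3)
Wall sequence: RTL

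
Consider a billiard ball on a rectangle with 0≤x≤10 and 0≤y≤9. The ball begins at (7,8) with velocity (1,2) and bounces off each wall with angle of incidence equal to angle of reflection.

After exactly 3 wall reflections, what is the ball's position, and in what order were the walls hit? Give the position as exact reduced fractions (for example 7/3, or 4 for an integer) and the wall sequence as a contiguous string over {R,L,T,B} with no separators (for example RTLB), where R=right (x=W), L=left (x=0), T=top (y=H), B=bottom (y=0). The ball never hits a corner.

1. t=1/2 → T at (15/2,9); v=(1,-2)
2. t=5/2 → R at (10,4); v=(-1,-2)
3. t=2 → B at (8,0); v=(-1,2)

Final position: (8,0)
Wall sequence: TRB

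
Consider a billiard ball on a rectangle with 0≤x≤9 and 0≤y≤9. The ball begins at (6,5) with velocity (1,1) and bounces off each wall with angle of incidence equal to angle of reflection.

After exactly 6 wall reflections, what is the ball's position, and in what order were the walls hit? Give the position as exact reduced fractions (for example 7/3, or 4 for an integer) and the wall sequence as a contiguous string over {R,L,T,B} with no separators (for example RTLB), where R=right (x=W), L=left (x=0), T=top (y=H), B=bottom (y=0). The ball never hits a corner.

Final position: (8,9)
Wall sequence: RTLBRT

1. t=3 → R at (9,8); v=(-1,1)
2. t=1 → T at (8,9); v=(-1,-1)
3. t=8 → L at (0,1); v=(1,-1)
4. t=1 → B at (1,0); v=(1,1)
5. t=8 → R at (9,8); v=(-1,1)
6. t=1 → T at (8,9); v=(-1,-1)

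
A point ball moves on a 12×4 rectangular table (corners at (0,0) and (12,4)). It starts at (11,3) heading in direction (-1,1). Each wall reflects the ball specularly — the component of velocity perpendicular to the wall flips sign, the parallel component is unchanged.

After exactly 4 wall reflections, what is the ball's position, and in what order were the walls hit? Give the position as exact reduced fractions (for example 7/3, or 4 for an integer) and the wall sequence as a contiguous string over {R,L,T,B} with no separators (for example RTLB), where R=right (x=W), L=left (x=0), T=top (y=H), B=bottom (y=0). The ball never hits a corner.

Final position: (0,2)
Wall sequence: TBTL

1. t=1 → T at (10,4); v=(-1,-1)
2. t=4 → B at (6,0); v=(-1,1)
3. t=4 → T at (2,4); v=(-1,-1)
4. t=2 → L at (0,2); v=(1,-1)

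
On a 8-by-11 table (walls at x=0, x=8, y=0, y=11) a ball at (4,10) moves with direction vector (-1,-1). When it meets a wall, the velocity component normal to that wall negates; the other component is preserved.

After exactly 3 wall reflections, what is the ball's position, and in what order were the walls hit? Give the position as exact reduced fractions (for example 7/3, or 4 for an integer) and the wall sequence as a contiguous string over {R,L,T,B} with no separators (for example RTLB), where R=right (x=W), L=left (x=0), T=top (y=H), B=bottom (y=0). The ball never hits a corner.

Final position: (8,2)
Wall sequence: LBR

1. t=4 → L at (0,6); v=(1,-1)
2. t=6 → B at (6,0); v=(1,1)
3. t=2 → R at (8,2); v=(-1,1)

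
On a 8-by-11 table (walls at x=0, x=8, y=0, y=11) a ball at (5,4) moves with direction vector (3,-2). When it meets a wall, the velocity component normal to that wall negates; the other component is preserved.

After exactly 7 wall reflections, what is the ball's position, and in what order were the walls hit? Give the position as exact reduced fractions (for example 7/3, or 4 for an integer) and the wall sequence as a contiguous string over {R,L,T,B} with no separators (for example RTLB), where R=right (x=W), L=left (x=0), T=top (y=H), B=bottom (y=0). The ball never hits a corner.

1. t=1 → R at (8,2); v=(-3,-2)
2. t=1 → B at (5,0); v=(-3,2)
3. t=5/3 → L at (0,10/3); v=(3,2)
4. t=8/3 → R at (8,26/3); v=(-3,2)
5. t=7/6 → T at (9/2,11); v=(-3,-2)
6. t=3/2 → L at (0,8); v=(3,-2)
7. t=8/3 → R at (8,8/3); v=(-3,-2)

Final position: (8,8/3)
Wall sequence: RBLRTLR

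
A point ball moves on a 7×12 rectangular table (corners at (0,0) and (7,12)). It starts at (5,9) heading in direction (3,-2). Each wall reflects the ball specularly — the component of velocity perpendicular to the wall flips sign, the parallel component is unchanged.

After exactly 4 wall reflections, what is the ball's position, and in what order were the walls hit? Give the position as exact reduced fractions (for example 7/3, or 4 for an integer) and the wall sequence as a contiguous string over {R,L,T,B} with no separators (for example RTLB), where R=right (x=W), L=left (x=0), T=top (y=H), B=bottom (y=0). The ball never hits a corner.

Final position: (7,5/3)
Wall sequence: RLBR

1. t=2/3 → R at (7,23/3); v=(-3,-2)
2. t=7/3 → L at (0,3); v=(3,-2)
3. t=3/2 → B at (9/2,0); v=(3,2)
4. t=5/6 → R at (7,5/3); v=(-3,2)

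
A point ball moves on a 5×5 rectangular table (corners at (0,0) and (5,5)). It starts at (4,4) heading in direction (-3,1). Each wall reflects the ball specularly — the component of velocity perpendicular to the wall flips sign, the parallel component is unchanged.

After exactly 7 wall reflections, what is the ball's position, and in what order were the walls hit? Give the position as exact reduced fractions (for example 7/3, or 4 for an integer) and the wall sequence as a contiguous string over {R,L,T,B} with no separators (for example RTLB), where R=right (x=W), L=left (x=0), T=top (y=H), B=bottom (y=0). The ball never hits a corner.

Final position: (0,2)
Wall sequence: TLRLBRL

1. t=1 → T at (1,5); v=(-3,-1)
2. t=1/3 → L at (0,14/3); v=(3,-1)
3. t=5/3 → R at (5,3); v=(-3,-1)
4. t=5/3 → L at (0,4/3); v=(3,-1)
5. t=4/3 → B at (4,0); v=(3,1)
6. t=1/3 → R at (5,1/3); v=(-3,1)
7. t=5/3 → L at (0,2); v=(3,1)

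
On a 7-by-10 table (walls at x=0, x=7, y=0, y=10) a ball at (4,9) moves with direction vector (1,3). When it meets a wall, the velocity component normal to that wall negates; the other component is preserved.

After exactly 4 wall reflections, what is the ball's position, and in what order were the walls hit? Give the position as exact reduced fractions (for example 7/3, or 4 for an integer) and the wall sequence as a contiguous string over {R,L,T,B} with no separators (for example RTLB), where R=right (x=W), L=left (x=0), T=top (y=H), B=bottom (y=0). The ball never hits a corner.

Final position: (3,10)
Wall sequence: TRBT

1. t=1/3 → T at (13/3,10); v=(1,-3)
2. t=8/3 → R at (7,2); v=(-1,-3)
3. t=2/3 → B at (19/3,0); v=(-1,3)
4. t=10/3 → T at (3,10); v=(-1,-3)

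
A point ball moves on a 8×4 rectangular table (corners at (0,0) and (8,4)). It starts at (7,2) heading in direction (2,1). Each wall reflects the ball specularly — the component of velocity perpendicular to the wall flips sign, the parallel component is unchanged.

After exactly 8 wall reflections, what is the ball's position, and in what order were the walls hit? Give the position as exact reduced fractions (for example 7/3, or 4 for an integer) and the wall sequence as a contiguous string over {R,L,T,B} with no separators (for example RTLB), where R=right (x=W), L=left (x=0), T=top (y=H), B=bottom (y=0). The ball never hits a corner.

Final position: (3,0)
Wall sequence: RTLBRTLB

1. t=1/2 → R at (8,5/2); v=(-2,1)
2. t=3/2 → T at (5,4); v=(-2,-1)
3. t=5/2 → L at (0,3/2); v=(2,-1)
4. t=3/2 → B at (3,0); v=(2,1)
5. t=5/2 → R at (8,5/2); v=(-2,1)
6. t=3/2 → T at (5,4); v=(-2,-1)
7. t=5/2 → L at (0,3/2); v=(2,-1)
8. t=3/2 → B at (3,0); v=(2,1)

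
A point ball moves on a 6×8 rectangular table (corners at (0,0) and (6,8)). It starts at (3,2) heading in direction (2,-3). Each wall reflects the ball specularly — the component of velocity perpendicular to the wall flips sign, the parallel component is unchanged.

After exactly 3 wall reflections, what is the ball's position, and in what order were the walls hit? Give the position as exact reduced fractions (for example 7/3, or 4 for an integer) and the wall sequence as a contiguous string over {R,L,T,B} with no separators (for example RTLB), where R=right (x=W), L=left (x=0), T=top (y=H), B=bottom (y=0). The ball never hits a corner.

Final position: (7/3,8)
Wall sequence: BRT

1. t=2/3 → B at (13/3,0); v=(2,3)
2. t=5/6 → R at (6,5/2); v=(-2,3)
3. t=11/6 → T at (7/3,8); v=(-2,-3)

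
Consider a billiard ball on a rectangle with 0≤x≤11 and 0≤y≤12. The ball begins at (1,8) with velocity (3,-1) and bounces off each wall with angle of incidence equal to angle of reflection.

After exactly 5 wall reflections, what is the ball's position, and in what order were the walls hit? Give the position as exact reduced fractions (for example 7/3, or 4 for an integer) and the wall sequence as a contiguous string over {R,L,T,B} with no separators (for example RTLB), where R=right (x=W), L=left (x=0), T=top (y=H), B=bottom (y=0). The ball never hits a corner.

Final position: (0,19/3)
Wall sequence: RLBRL

1. t=10/3 → R at (11,14/3); v=(-3,-1)
2. t=11/3 → L at (0,1); v=(3,-1)
3. t=1 → B at (3,0); v=(3,1)
4. t=8/3 → R at (11,8/3); v=(-3,1)
5. t=11/3 → L at (0,19/3); v=(3,1)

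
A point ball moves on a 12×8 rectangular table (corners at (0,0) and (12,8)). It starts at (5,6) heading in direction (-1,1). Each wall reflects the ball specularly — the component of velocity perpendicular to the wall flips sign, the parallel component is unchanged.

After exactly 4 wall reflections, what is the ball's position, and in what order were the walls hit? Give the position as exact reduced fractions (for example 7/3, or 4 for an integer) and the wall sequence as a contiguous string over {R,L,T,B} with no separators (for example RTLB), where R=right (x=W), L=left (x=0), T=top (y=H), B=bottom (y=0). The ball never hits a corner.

Final position: (12,7)
Wall sequence: TLBR

1. t=2 → T at (3,8); v=(-1,-1)
2. t=3 → L at (0,5); v=(1,-1)
3. t=5 → B at (5,0); v=(1,1)
4. t=7 → R at (12,7); v=(-1,1)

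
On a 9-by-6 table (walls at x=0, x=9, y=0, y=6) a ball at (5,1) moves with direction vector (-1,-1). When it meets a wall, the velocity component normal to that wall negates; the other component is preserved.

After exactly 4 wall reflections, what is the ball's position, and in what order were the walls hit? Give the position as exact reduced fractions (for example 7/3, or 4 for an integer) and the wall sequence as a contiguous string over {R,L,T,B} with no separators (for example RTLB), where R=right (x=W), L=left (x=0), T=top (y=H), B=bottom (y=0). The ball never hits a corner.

1. t=1 → B at (4,0); v=(-1,1)
2. t=4 → L at (0,4); v=(1,1)
3. t=2 → T at (2,6); v=(1,-1)
4. t=6 → B at (8,0); v=(1,1)

Final position: (8,0)
Wall sequence: BLTB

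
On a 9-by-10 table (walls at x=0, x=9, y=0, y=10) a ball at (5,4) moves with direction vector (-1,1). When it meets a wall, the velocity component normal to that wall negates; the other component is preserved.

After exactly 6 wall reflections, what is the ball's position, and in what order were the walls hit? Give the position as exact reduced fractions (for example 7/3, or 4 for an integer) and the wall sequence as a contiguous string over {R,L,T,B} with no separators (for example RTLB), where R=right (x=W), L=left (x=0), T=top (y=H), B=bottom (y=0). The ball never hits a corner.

Final position: (3,10)
Wall sequence: LTRBLT

1. t=5 → L at (0,9); v=(1,1)
2. t=1 → T at (1,10); v=(1,-1)
3. t=8 → R at (9,2); v=(-1,-1)
4. t=2 → B at (7,0); v=(-1,1)
5. t=7 → L at (0,7); v=(1,1)
6. t=3 → T at (3,10); v=(1,-1)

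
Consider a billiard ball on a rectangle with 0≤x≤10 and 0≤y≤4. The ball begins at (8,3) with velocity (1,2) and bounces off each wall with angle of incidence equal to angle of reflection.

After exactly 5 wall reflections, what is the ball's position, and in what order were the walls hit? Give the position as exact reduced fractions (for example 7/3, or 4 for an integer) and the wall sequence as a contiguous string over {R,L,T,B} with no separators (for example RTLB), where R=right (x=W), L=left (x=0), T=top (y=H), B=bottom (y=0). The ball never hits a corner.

1. t=1/2 → T at (17/2,4); v=(1,-2)
2. t=3/2 → R at (10,1); v=(-1,-2)
3. t=1/2 → B at (19/2,0); v=(-1,2)
4. t=2 → T at (15/2,4); v=(-1,-2)
5. t=2 → B at (11/2,0); v=(-1,2)

Final position: (11/2,0)
Wall sequence: TRBTB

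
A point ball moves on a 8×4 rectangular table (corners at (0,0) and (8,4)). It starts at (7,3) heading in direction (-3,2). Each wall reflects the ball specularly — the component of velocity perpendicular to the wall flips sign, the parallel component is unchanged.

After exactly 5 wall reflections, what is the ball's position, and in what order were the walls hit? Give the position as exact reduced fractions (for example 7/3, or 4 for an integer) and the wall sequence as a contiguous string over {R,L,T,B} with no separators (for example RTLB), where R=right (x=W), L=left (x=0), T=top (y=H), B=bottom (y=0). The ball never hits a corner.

Final position: (8,3)
Wall sequence: TLBTR

1. t=1/2 → T at (11/2,4); v=(-3,-2)
2. t=11/6 → L at (0,1/3); v=(3,-2)
3. t=1/6 → B at (1/2,0); v=(3,2)
4. t=2 → T at (13/2,4); v=(3,-2)
5. t=1/2 → R at (8,3); v=(-3,-2)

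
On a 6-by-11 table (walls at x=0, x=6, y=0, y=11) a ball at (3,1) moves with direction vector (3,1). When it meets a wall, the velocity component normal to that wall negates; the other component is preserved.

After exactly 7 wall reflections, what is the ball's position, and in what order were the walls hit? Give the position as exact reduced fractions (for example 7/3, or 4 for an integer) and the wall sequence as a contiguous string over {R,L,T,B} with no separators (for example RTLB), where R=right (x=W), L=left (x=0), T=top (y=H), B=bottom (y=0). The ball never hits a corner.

Final position: (0,10)
Wall sequence: RLRLRTL

1. t=1 → R at (6,2); v=(-3,1)
2. t=2 → L at (0,4); v=(3,1)
3. t=2 → R at (6,6); v=(-3,1)
4. t=2 → L at (0,8); v=(3,1)
5. t=2 → R at (6,10); v=(-3,1)
6. t=1 → T at (3,11); v=(-3,-1)
7. t=1 → L at (0,10); v=(3,-1)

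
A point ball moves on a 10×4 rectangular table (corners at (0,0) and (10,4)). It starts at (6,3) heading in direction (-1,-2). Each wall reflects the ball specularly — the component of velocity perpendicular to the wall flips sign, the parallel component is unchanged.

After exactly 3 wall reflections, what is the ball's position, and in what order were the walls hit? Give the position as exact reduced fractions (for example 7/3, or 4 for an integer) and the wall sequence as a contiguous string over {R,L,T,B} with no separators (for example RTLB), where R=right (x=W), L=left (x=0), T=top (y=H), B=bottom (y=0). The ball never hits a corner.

Final position: (1/2,0)
Wall sequence: BTB

1. t=3/2 → B at (9/2,0); v=(-1,2)
2. t=2 → T at (5/2,4); v=(-1,-2)
3. t=2 → B at (1/2,0); v=(-1,2)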